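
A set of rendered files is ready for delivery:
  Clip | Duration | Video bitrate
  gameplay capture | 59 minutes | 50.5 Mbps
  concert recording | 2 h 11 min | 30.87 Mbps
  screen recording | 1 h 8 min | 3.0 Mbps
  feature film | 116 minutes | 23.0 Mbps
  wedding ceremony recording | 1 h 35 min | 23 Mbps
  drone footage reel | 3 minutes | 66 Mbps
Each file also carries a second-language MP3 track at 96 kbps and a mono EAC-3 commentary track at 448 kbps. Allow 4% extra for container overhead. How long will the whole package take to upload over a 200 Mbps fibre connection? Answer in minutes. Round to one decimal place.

Audio total: 96 + 448 = 544 kbps = 0.544 Mbps.
gameplay capture: 51.044 Mbps × 3540 s × 1.04 = 187923.6 Mb
concert recording: 31.414 Mbps × 7860 s × 1.04 = 256790.6 Mb
screen recording: 3.544 Mbps × 4080 s × 1.04 = 15037.9 Mb
feature film: 23.544 Mbps × 6960 s × 1.04 = 170420.9 Mb
wedding ceremony recording: 23.544 Mbps × 5700 s × 1.04 = 139568.8 Mb
drone footage reel: 66.544 Mbps × 180 s × 1.04 = 12457.0 Mb
Total: 782198.9 Mb = 97774.9 MB.
At 200 Mbps: 782198.9 / 200 = 3911 s ≈ 65.2 minutes.

65.2 minutes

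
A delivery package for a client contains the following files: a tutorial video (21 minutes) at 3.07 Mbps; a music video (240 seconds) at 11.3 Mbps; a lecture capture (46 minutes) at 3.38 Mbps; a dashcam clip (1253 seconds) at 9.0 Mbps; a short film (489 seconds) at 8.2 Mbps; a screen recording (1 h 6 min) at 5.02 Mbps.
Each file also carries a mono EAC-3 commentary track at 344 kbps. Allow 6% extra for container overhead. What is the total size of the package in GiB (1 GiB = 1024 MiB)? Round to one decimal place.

6.7 GiB

Audio: 344 kbps = 0.344 Mbps.
tutorial video: 3.414 Mbps × 1260 s × 1.06 = 4559.7 Mb
music video: 11.644 Mbps × 240 s × 1.06 = 2962.2 Mb
lecture capture: 3.724 Mbps × 2760 s × 1.06 = 10894.9 Mb
dashcam clip: 9.344 Mbps × 1253 s × 1.06 = 12410.5 Mb
short film: 8.544 Mbps × 489 s × 1.06 = 4428.7 Mb
screen recording: 5.364 Mbps × 3960 s × 1.06 = 22515.9 Mb
Total: 57772.0 Mb = 7221.5 MB.
= 6.726 GiB.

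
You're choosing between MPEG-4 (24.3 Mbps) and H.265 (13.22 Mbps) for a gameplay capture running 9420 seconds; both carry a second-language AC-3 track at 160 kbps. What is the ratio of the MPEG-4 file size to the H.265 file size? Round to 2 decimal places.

1.83

Audio: 160 kbps = 0.160 Mbps.
MPEG-4: 24.460 Mbps × 9420 s = 230413.2 Mb = 26.824 GiB.
H.265: 13.380 Mbps × 9420 s = 126039.6 Mb = 14.673 GiB.
Ratio: 26.824 / 14.673 = 1.828.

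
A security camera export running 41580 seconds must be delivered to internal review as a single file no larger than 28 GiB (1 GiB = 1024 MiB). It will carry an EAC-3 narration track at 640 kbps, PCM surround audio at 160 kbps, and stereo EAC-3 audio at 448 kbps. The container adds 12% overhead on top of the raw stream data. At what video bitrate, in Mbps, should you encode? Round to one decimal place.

3.9 Mbps

Budget: 28 GiB = 240518.2 Mb.
Stream payload after overhead: 240518.2 / 1.12 = 214748.4 Mb.
Total bitrate budget: 214748.4 Mb / 41580 s = 5.165 Mbps.
Audio total: 640 + 160 + 448 = 1248 kbps = 1.248 Mbps.
Video: 5.165 − 1.248 = 3.917 Mbps.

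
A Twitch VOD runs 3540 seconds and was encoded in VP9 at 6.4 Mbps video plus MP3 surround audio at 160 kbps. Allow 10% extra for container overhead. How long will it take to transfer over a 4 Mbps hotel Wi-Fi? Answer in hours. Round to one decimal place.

1.8 hours

Audio: 160 kbps = 0.160 Mbps.
Total bitrate: 6.560 Mbps.
File: 6.560 Mbps × 3540 s = 23222.4 Mb.
With 10% container overhead: ×1.10. → 25544.6 Mb.
At 4 Mbps: 25544.6 / 4 = 6386.2 s ≈ 1.77 hours.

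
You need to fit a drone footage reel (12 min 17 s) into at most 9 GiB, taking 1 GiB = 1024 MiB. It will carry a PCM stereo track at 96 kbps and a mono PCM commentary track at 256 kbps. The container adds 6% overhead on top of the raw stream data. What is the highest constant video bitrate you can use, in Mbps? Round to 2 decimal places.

98.61 Mbps

Budget: 9 GiB = 77309.4 Mb.
Stream payload after overhead: 77309.4 / 1.06 = 72933.4 Mb.
12 min 17 s = 737 s
Total bitrate budget: 72933.4 Mb / 737 s = 98.960 Mbps.
Audio total: 96 + 256 = 352 kbps = 0.352 Mbps.
Video: 98.960 − 0.352 = 98.608 Mbps.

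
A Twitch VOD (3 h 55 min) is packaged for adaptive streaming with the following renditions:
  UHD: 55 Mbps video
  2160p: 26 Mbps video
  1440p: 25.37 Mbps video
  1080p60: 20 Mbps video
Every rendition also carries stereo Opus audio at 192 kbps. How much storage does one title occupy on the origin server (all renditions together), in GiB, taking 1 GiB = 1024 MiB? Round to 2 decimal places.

208.69 GiB

3 h 55 min = 235 min = 14100 s
Audio: 192 kbps = 0.192 Mbps.
Sum of rendition bitrates: (55+0.192) + (26+0.192) + (25.37+0.192) + (20+0.192) = 127.138 Mbps.
× 14100 s = 1,792,646 Mb = 224,081 MB = 208.7 GiB.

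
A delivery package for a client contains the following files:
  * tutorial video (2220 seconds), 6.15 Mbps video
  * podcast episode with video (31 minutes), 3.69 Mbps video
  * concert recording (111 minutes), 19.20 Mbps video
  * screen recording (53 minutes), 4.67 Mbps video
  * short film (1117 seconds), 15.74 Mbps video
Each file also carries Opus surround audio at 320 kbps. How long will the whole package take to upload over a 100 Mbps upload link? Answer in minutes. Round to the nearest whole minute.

31 minutes

Audio: 320 kbps = 0.320 Mbps.
tutorial video: 6.470 Mbps × 2220 s = 14363.4 Mb
podcast episode with video: 4.010 Mbps × 1860 s = 7458.6 Mb
concert recording: 19.520 Mbps × 6660 s = 130003.2 Mb
screen recording: 4.990 Mbps × 3180 s = 15868.2 Mb
short film: 16.060 Mbps × 1117 s = 17939.0 Mb
Total: 185632.4 Mb = 23204.1 MB.
At 100 Mbps: 185632.4 / 100 = 1856 s ≈ 30.9 minutes.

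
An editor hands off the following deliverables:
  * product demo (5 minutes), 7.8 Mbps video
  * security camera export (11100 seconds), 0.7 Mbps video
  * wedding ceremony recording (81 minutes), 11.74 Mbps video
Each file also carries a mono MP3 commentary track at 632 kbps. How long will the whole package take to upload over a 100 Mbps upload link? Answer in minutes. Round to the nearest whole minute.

13 minutes

Audio: 632 kbps = 0.632 Mbps.
product demo: 8.432 Mbps × 300 s = 2529.6 Mb
security camera export: 1.332 Mbps × 11100 s = 14785.2 Mb
wedding ceremony recording: 12.372 Mbps × 4860 s = 60127.9 Mb
Total: 77442.7 Mb = 9680.3 MB.
At 100 Mbps: 77442.7 / 100 = 774 s ≈ 12.9 minutes.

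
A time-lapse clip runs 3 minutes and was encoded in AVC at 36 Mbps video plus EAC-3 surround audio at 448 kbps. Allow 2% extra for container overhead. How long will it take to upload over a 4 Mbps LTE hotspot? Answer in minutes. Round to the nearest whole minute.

3 min = 180 s
Audio: 448 kbps = 0.448 Mbps.
Total bitrate: 36.448 Mbps.
File: 36.448 Mbps × 180 s = 6560.6 Mb.
With 2% container overhead: ×1.02. → 6691.9 Mb.
At 4 Mbps: 6691.9 / 4 = 1673.0 s ≈ 27.9 minutes.

28 minutes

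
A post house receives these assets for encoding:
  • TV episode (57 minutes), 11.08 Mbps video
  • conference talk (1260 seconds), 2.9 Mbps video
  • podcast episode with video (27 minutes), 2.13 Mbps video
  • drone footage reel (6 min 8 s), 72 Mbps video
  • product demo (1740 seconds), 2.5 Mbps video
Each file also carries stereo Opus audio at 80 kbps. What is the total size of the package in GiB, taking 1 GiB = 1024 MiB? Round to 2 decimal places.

8.91 GiB

Audio: 80 kbps = 0.080 Mbps.
TV episode: 11.160 Mbps × 3420 s = 38167.2 Mb
conference talk: 2.980 Mbps × 1260 s = 3754.8 Mb
podcast episode with video: 2.210 Mbps × 1620 s = 3580.2 Mb
drone footage reel: 72.080 Mbps × 368 s = 26525.4 Mb
product demo: 2.580 Mbps × 1740 s = 4489.2 Mb
Total: 76516.8 Mb = 9564.6 MB.
= 8.908 GiB.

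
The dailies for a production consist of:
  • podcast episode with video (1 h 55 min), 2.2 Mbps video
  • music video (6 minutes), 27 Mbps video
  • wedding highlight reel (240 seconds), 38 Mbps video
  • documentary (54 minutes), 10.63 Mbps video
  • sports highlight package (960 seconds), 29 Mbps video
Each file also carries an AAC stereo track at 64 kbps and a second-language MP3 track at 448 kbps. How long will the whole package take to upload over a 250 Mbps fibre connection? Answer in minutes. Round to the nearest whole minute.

Audio total: 64 + 448 = 512 kbps = 0.512 Mbps.
podcast episode with video: 2.712 Mbps × 6900 s = 18712.8 Mb
music video: 27.512 Mbps × 360 s = 9904.3 Mb
wedding highlight reel: 38.512 Mbps × 240 s = 9242.9 Mb
documentary: 11.142 Mbps × 3240 s = 36100.1 Mb
sports highlight package: 29.512 Mbps × 960 s = 28331.5 Mb
Total: 102291.6 Mb = 12786.5 MB.
At 250 Mbps: 102291.6 / 250 = 409 s ≈ 6.82 minutes.

7 minutes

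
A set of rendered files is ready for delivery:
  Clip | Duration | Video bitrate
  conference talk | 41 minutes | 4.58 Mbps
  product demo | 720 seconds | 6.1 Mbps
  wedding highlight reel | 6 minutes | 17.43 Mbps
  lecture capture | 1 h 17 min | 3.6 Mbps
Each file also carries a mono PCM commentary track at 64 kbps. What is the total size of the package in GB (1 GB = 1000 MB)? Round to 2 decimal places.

4.89 GB

Audio: 64 kbps = 0.064 Mbps.
conference talk: 4.644 Mbps × 2460 s = 11424.2 Mb
product demo: 6.164 Mbps × 720 s = 4438.1 Mb
wedding highlight reel: 17.494 Mbps × 360 s = 6297.8 Mb
lecture capture: 3.664 Mbps × 4620 s = 16927.7 Mb
Total: 39087.8 Mb = 4886.0 MB.
= 4.886 GB.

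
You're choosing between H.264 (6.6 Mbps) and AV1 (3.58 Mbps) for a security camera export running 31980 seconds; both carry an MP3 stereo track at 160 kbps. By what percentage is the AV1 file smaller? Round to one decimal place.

Audio: 160 kbps = 0.160 Mbps.
H.264: 6.760 Mbps × 31980 s = 216184.8 Mb = 25.167 GiB.
AV1: 3.740 Mbps × 31980 s = 119605.2 Mb = 13.924 GiB.
Reduction: (1 − 13.924/25.167) × 100 = 44.67%.

44.7%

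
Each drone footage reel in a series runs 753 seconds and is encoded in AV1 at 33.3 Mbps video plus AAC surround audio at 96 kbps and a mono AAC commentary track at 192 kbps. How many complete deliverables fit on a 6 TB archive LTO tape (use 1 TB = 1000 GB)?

Audio total: 96 + 192 = 288 kbps = 0.288 Mbps.
Total bitrate: 33.588 Mbps.
Per item: 33.588 Mbps × 753 s = 25,292 Mb = 3,161 MB.
Capacity: 6 TB = 48,000,000 Mb; 1897.85 items → 1897 complete.

1897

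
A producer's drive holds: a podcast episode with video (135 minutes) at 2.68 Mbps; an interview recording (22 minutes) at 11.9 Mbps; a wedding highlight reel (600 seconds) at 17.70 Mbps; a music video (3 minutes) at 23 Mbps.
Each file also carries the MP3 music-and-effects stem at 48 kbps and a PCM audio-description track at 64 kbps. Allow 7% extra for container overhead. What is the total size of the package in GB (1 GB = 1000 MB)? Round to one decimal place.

Audio total: 48 + 64 = 112 kbps = 0.112 Mbps.
podcast episode with video: 2.792 Mbps × 8100 s × 1.07 = 24198.3 Mb
interview recording: 12.012 Mbps × 1320 s × 1.07 = 16965.7 Mb
wedding highlight reel: 17.812 Mbps × 600 s × 1.07 = 11435.3 Mb
music video: 23.112 Mbps × 180 s × 1.07 = 4451.4 Mb
Total: 57050.7 Mb = 7131.3 MB.
= 7.131 GB.

7.1 GB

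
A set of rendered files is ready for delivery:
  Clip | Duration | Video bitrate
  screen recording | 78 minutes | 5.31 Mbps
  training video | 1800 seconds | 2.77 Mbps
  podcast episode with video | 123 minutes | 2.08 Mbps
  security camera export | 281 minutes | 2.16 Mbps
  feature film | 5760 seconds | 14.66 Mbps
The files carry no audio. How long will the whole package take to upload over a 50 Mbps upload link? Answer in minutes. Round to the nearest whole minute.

screen recording: 5.310 Mbps × 4680 s = 24850.8 Mb
training video: 2.770 Mbps × 1800 s = 4986.0 Mb
podcast episode with video: 2.080 Mbps × 7380 s = 15350.4 Mb
security camera export: 2.160 Mbps × 16860 s = 36417.6 Mb
feature film: 14.660 Mbps × 5760 s = 84441.6 Mb
Total: 166046.4 Mb = 20755.8 MB.
At 50 Mbps: 166046.4 / 50 = 3321 s ≈ 55.3 minutes.

55 minutes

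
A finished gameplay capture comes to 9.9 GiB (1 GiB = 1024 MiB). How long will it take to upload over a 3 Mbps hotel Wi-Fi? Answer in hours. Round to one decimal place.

File: 9.9 GiB = 85040.4 Mb.
At 3 Mbps: 85040.4 / 3 = 28346.8 s ≈ 7.87 hours.

7.9 hours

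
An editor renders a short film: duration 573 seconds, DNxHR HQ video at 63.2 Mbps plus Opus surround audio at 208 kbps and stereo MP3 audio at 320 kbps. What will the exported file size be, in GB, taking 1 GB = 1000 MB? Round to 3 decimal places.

4.565 GB

Audio total: 208 + 320 = 528 kbps = 0.528 Mbps.
Total bitrate: 63.2 + 0.528 = 63.728 Mbps.
Stream data: 63.728 Mbps × 573 s = 36516.1 Mb.
36,516 Mb ÷ 8 = 4,565 MB → 4.565 GB.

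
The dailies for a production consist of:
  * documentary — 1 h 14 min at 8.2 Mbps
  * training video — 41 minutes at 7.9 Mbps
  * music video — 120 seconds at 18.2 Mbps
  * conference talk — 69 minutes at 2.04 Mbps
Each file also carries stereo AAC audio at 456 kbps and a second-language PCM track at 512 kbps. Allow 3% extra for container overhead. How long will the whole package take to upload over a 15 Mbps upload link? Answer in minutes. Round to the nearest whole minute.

Audio total: 456 + 512 = 968 kbps = 0.968 Mbps.
documentary: 9.168 Mbps × 4440 s × 1.03 = 41927.1 Mb
training video: 8.868 Mbps × 2460 s × 1.03 = 22469.7 Mb
music video: 19.168 Mbps × 120 s × 1.03 = 2369.2 Mb
conference talk: 3.008 Mbps × 4140 s × 1.03 = 12826.7 Mb
Total: 79592.7 Mb = 9949.1 MB.
At 15 Mbps: 79592.7 / 15 = 5306 s ≈ 88.4 minutes.

88 minutes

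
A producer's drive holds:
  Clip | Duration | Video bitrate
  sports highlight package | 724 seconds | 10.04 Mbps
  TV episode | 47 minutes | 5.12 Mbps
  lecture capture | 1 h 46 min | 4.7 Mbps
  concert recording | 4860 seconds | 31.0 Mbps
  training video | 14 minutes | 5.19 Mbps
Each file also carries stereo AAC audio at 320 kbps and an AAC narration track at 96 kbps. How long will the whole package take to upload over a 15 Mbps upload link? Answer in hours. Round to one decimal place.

3.9 hours

Audio total: 320 + 96 = 416 kbps = 0.416 Mbps.
sports highlight package: 10.456 Mbps × 724 s = 7570.1 Mb
TV episode: 5.536 Mbps × 2820 s = 15611.5 Mb
lecture capture: 5.116 Mbps × 6360 s = 32537.8 Mb
concert recording: 31.416 Mbps × 4860 s = 152681.8 Mb
training video: 5.606 Mbps × 840 s = 4709.0 Mb
Total: 213110.2 Mb = 26638.8 MB.
At 15 Mbps: 213110.2 / 15 = 14207 s ≈ 3.95 hours.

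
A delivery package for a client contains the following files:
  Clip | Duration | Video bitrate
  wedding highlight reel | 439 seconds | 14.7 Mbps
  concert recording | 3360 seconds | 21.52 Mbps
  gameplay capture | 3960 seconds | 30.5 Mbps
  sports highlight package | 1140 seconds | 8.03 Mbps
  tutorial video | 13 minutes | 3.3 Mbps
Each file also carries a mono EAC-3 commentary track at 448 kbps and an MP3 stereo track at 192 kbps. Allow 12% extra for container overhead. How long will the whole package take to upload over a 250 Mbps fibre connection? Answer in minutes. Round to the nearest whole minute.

16 minutes

Audio total: 448 + 192 = 640 kbps = 0.640 Mbps.
wedding highlight reel: 15.340 Mbps × 439 s × 1.12 = 7542.4 Mb
concert recording: 22.160 Mbps × 3360 s × 1.12 = 83392.5 Mb
gameplay capture: 31.140 Mbps × 3960 s × 1.12 = 138112.1 Mb
sports highlight package: 8.670 Mbps × 1140 s × 1.12 = 11069.9 Mb
tutorial video: 3.940 Mbps × 780 s × 1.12 = 3442.0 Mb
Total: 243558.9 Mb = 30444.9 MB.
At 250 Mbps: 243558.9 / 250 = 974 s ≈ 16.2 minutes.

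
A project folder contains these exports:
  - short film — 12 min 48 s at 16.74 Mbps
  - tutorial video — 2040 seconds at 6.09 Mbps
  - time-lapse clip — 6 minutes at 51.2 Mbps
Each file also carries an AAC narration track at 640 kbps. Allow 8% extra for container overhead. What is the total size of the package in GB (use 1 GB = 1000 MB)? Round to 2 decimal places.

6.17 GB

Audio: 640 kbps = 0.640 Mbps.
short film: 17.380 Mbps × 768 s × 1.08 = 14415.7 Mb
tutorial video: 6.730 Mbps × 2040 s × 1.08 = 14827.5 Mb
time-lapse clip: 51.840 Mbps × 360 s × 1.08 = 20155.4 Mb
Total: 49398.6 Mb = 6174.8 MB.
= 6.175 GB.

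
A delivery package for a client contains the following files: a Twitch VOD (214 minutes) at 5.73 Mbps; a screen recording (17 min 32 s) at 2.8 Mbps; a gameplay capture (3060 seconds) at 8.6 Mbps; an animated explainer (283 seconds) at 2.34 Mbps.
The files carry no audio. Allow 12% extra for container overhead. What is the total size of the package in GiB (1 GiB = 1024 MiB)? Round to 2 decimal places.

13.49 GiB

Twitch VOD: 5.730 Mbps × 12840 s × 1.12 = 82402.0 Mb
screen recording: 2.800 Mbps × 1052 s × 1.12 = 3299.1 Mb
gameplay capture: 8.600 Mbps × 3060 s × 1.12 = 29473.9 Mb
animated explainer: 2.340 Mbps × 283 s × 1.12 = 741.7 Mb
Total: 115916.7 Mb = 14489.6 MB.
= 13.49 GiB.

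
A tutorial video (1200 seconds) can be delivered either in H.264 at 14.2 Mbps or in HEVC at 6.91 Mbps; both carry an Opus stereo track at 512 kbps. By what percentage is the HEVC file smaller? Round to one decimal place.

49.6%

Audio: 512 kbps = 0.512 Mbps.
H.264: 14.712 Mbps × 1200 s = 17654.4 Mb = 2.055 GiB.
HEVC: 7.422 Mbps × 1200 s = 8906.4 Mb = 1.037 GiB.
Reduction: (1 − 1.037/2.055) × 100 = 49.55%.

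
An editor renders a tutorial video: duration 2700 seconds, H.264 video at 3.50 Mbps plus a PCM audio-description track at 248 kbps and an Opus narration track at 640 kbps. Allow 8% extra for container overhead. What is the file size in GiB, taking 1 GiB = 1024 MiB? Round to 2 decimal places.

Audio total: 248 + 640 = 888 kbps = 0.888 Mbps.
Total bitrate: 3.50 + 0.888 = 4.388 Mbps.
Stream data: 4.388 Mbps × 2700 s = 11847.6 Mb.
With 8% container overhead: ×1.08.
12,795 Mb = 1,599,426,000 bytes ÷ 1,073,741,824 = 1.490 GiB.

1.49 GiB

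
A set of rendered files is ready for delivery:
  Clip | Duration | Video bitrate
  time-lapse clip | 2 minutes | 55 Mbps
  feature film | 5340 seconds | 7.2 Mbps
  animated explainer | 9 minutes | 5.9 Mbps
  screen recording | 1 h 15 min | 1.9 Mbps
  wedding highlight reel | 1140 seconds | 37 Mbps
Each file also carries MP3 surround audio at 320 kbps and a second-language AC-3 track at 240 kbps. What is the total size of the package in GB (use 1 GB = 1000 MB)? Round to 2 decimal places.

13.19 GB

Audio total: 320 + 240 = 560 kbps = 0.560 Mbps.
time-lapse clip: 55.560 Mbps × 120 s = 6667.2 Mb
feature film: 7.760 Mbps × 5340 s = 41438.4 Mb
animated explainer: 6.460 Mbps × 540 s = 3488.4 Mb
screen recording: 2.460 Mbps × 4500 s = 11070.0 Mb
wedding highlight reel: 37.560 Mbps × 1140 s = 42818.4 Mb
Total: 105482.4 Mb = 13185.3 MB.
= 13.19 GB.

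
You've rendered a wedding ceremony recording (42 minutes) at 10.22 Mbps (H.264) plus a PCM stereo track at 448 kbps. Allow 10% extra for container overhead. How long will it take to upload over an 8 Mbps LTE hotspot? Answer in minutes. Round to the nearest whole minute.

62 minutes

42 min = 2520 s
Audio: 448 kbps = 0.448 Mbps.
Total bitrate: 10.668 Mbps.
File: 10.668 Mbps × 2520 s = 26883.4 Mb.
With 10% container overhead: ×1.10. → 29571.7 Mb.
At 8 Mbps: 29571.7 / 8 = 3696.5 s ≈ 61.6 minutes.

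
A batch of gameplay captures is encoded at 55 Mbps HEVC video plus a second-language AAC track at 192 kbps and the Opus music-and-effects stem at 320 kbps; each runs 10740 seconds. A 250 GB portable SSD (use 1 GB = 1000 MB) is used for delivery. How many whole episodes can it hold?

Audio total: 192 + 320 = 512 kbps = 0.512 Mbps.
Total bitrate: 55.512 Mbps.
Per item: 55.512 Mbps × 10740 s = 596,199 Mb = 74,525 MB.
Capacity: 250 GB = 2,000,000 Mb; 3.35 items → 3 complete.

3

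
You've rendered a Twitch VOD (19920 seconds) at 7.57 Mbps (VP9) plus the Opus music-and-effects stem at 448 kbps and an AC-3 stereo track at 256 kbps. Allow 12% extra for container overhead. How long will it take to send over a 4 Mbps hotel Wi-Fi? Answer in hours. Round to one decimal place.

12.8 hours

Audio total: 448 + 256 = 704 kbps = 0.704 Mbps.
Total bitrate: 8.274 Mbps.
File: 8.274 Mbps × 19920 s = 164818.1 Mb.
With 12% container overhead: ×1.12. → 184596.2 Mb.
At 4 Mbps: 184596.2 / 4 = 46149.1 s ≈ 12.8 hours.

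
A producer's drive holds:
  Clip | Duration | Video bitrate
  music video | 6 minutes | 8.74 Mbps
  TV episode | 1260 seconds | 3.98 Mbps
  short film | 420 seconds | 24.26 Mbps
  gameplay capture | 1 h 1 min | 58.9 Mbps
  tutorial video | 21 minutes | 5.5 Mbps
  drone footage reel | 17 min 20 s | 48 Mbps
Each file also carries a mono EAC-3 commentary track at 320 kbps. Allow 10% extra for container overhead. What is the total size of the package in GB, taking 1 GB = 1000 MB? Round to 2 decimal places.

Audio: 320 kbps = 0.320 Mbps.
music video: 9.060 Mbps × 360 s × 1.10 = 3587.8 Mb
TV episode: 4.300 Mbps × 1260 s × 1.10 = 5959.8 Mb
short film: 24.580 Mbps × 420 s × 1.10 = 11356.0 Mb
gameplay capture: 59.220 Mbps × 3660 s × 1.10 = 238419.7 Mb
tutorial video: 5.820 Mbps × 1260 s × 1.10 = 8066.5 Mb
drone footage reel: 48.320 Mbps × 1040 s × 1.10 = 55278.1 Mb
Total: 322667.8 Mb = 40333.5 MB.
= 40.33 GB.

40.33 GB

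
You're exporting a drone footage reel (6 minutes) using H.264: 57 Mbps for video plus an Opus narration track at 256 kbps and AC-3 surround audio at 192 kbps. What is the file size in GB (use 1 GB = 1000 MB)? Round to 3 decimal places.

2.585 GB

6 min = 360 s
Audio total: 256 + 192 = 448 kbps = 0.448 Mbps.
Total bitrate: 57 + 0.448 = 57.448 Mbps.
Stream data: 57.448 Mbps × 360 s = 20681.3 Mb.
20,681 Mb ÷ 8 = 2,585 MB → 2.585 GB.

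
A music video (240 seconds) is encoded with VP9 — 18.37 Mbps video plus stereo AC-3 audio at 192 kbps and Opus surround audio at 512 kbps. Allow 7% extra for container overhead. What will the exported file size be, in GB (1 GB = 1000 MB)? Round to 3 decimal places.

0.612 GB

Audio total: 192 + 512 = 704 kbps = 0.704 Mbps.
Total bitrate: 18.37 + 0.704 = 19.074 Mbps.
Stream data: 19.074 Mbps × 240 s = 4577.8 Mb.
With 7% container overhead: ×1.07.
4,898 Mb ÷ 8 = 612.3 MB → 0.6123 GB.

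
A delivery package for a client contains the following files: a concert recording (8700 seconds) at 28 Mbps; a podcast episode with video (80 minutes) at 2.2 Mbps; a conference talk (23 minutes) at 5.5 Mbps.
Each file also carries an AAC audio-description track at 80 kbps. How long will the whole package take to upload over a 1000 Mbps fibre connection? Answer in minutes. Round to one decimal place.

4.4 minutes

Audio: 80 kbps = 0.080 Mbps.
concert recording: 28.080 Mbps × 8700 s = 244296.0 Mb
podcast episode with video: 2.280 Mbps × 4800 s = 10944.0 Mb
conference talk: 5.580 Mbps × 1380 s = 7700.4 Mb
Total: 262940.4 Mb = 32867.6 MB.
At 1000 Mbps: 262940.4 / 1000 = 263 s ≈ 4.38 minutes.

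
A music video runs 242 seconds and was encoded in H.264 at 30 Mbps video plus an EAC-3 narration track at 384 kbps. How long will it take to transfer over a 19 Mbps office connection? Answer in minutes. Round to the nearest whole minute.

Audio: 384 kbps = 0.384 Mbps.
Total bitrate: 30.384 Mbps.
File: 30.384 Mbps × 242 s = 7352.9 Mb.
At 19 Mbps: 7352.9 / 19 = 387.0 s ≈ 6.45 minutes.

6 minutes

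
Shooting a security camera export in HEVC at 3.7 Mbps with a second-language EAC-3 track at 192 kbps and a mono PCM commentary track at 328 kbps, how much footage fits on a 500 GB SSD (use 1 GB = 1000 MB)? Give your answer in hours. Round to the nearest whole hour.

263 hours

Audio total: 192 + 328 = 520 kbps = 0.520 Mbps.
Total bitrate: 3.7 + 0.520 = 4.220 Mbps.
Capacity: 500 GB = 4,000,000 Mb.
Recording time: 4,000,000 / 4.220 = 947,867 s ≈ 263 hours.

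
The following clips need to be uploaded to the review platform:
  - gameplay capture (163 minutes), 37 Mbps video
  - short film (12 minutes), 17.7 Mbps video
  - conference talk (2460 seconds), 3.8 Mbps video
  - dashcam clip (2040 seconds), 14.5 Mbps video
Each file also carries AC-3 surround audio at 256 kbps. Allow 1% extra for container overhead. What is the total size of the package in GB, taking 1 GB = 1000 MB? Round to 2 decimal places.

Audio: 256 kbps = 0.256 Mbps.
gameplay capture: 37.256 Mbps × 9780 s × 1.01 = 368007.3 Mb
short film: 17.956 Mbps × 720 s × 1.01 = 13057.6 Mb
conference talk: 4.056 Mbps × 2460 s × 1.01 = 10077.5 Mb
dashcam clip: 14.756 Mbps × 2040 s × 1.01 = 30403.3 Mb
Total: 421545.7 Mb = 52693.2 MB.
= 52.69 GB.

52.69 GB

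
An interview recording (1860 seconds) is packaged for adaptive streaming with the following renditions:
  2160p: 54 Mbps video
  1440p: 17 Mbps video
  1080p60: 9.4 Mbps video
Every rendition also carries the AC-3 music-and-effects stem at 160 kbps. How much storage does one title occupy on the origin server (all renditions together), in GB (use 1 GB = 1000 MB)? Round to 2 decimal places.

Audio: 160 kbps = 0.160 Mbps.
Sum of rendition bitrates: (54+0.160) + (17+0.160) + (9.4+0.160) = 80.880 Mbps.
× 1860 s = 150,437 Mb = 18,805 MB = 18.80 GB.

18.80 GB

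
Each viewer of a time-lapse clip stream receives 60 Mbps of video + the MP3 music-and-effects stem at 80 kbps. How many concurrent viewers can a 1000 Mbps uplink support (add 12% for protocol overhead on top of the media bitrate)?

14

Audio: 80 kbps = 0.080 Mbps.
Per-viewer media rate: 60.080 Mbps.
On the wire with 12% overhead: 67.290 Mbps.
1000 Mbps = 1,000 Mbps; 1,000 / 67.290 = 14.86 → 14 viewers.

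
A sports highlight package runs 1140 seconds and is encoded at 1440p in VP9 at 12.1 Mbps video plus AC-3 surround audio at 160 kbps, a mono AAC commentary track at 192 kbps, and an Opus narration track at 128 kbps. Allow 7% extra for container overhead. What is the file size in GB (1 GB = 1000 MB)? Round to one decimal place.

Audio total: 160 + 192 + 128 = 480 kbps = 0.480 Mbps.
Total bitrate: 12.1 + 0.480 = 12.580 Mbps.
Stream data: 12.580 Mbps × 1140 s = 14341.2 Mb.
With 7% container overhead: ×1.07.
15,345 Mb ÷ 8 = 1,918 MB → 1.918 GB.

1.9 GB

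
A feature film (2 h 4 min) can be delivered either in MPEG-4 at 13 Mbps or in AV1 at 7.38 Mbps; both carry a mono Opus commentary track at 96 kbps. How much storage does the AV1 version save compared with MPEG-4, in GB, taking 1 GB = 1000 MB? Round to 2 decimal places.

5.23 GB

2 h 4 min = 124 min = 7440 s
Audio: 96 kbps = 0.096 Mbps.
MPEG-4: 13.096 Mbps × 7440 s = 97434.2 Mb = 12.179 GB.
AV1: 7.476 Mbps × 7440 s = 55621.4 Mb = 6.953 GB.
Saving: 12.179 − 6.953 = 5.227 GB.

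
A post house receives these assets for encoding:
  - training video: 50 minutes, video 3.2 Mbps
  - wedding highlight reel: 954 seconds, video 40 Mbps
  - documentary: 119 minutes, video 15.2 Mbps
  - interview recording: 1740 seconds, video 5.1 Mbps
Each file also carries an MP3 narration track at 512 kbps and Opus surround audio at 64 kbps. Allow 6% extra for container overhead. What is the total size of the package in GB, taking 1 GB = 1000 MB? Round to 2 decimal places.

22.86 GB

Audio total: 512 + 64 = 576 kbps = 0.576 Mbps.
training video: 3.776 Mbps × 3000 s × 1.06 = 12007.7 Mb
wedding highlight reel: 40.576 Mbps × 954 s × 1.06 = 41032.1 Mb
documentary: 15.776 Mbps × 7140 s × 1.06 = 119399.1 Mb
interview recording: 5.676 Mbps × 1740 s × 1.06 = 10468.8 Mb
Total: 182907.6 Mb = 22863.5 MB.
= 22.86 GB.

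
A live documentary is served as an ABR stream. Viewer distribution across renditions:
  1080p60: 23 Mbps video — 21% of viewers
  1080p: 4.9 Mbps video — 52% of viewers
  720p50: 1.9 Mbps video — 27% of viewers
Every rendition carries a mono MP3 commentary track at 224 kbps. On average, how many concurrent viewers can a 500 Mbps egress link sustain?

Audio: 224 kbps = 0.224 Mbps.
Average per-viewer bitrate: 0.21×23.224 + 0.52×5.124 + 0.27×2.124 = 8.115 Mbps.
500 Mbps = 500.0 Mbps; 500.0 / 8.115 = 61.61 → 61.

61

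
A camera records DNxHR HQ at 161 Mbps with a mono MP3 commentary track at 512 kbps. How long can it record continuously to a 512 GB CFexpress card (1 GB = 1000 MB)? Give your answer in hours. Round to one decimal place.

7.0 hours

Audio: 512 kbps = 0.512 Mbps.
Total bitrate: 161 + 0.512 = 161.512 Mbps.
Capacity: 512 GB = 4,096,000 Mb.
Recording time: 4,096,000 / 161.512 = 25,360 s ≈ 7.04 hours.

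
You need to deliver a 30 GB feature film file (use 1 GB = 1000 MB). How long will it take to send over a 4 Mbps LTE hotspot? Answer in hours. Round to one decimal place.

File: 30 GB = 240000.0 Mb.
At 4 Mbps: 240000.0 / 4 = 60000.0 s ≈ 16.7 hours.

16.7 hours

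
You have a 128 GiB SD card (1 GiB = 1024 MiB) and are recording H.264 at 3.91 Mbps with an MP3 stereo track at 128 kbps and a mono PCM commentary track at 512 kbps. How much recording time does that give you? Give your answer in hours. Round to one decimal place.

Audio total: 128 + 512 = 640 kbps = 0.640 Mbps.
Total bitrate: 3.91 + 0.640 = 4.550 Mbps.
Capacity: 128 GiB = 1,099,512 Mb.
Recording time: 1,099,512 / 4.550 = 241,651 s ≈ 67.1 hours.

67.1 hours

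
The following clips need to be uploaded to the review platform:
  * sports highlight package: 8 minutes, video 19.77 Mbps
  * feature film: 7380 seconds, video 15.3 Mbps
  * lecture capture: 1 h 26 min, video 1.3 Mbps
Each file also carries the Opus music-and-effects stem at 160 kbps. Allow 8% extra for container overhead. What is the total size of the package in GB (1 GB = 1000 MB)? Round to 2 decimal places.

17.71 GB

Audio: 160 kbps = 0.160 Mbps.
sports highlight package: 19.930 Mbps × 480 s × 1.08 = 10331.7 Mb
feature film: 15.460 Mbps × 7380 s × 1.08 = 123222.4 Mb
lecture capture: 1.460 Mbps × 5160 s × 1.08 = 8136.3 Mb
Total: 141690.4 Mb = 17711.3 MB.
= 17.71 GB.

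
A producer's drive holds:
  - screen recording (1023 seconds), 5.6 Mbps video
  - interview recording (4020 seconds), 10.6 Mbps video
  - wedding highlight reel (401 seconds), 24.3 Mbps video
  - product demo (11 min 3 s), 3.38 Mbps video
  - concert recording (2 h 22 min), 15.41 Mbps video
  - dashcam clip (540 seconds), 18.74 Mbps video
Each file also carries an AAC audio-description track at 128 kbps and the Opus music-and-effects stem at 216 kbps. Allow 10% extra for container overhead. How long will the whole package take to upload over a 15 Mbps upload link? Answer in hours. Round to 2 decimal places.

Audio total: 128 + 216 = 344 kbps = 0.344 Mbps.
screen recording: 5.944 Mbps × 1023 s × 1.10 = 6688.8 Mb
interview recording: 10.944 Mbps × 4020 s × 1.10 = 48394.4 Mb
wedding highlight reel: 24.644 Mbps × 401 s × 1.10 = 10870.5 Mb
product demo: 3.724 Mbps × 663 s × 1.10 = 2715.9 Mb
concert recording: 15.754 Mbps × 8520 s × 1.10 = 147646.5 Mb
dashcam clip: 19.084 Mbps × 540 s × 1.10 = 11335.9 Mb
Total: 227651.9 Mb = 28456.5 MB.
At 15 Mbps: 227651.9 / 15 = 15177 s ≈ 4.22 hours.

4.22 hours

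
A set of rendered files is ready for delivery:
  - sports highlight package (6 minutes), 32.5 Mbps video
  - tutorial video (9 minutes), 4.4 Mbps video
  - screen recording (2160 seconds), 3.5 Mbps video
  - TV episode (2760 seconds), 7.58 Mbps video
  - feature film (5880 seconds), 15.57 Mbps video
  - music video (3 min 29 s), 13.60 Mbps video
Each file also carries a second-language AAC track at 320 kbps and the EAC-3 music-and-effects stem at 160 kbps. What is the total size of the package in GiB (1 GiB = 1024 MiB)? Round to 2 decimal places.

Audio total: 320 + 160 = 480 kbps = 0.480 Mbps.
sports highlight package: 32.980 Mbps × 360 s = 11872.8 Mb
tutorial video: 4.880 Mbps × 540 s = 2635.2 Mb
screen recording: 3.980 Mbps × 2160 s = 8596.8 Mb
TV episode: 8.060 Mbps × 2760 s = 22245.6 Mb
feature film: 16.050 Mbps × 5880 s = 94374.0 Mb
music video: 14.080 Mbps × 209 s = 2942.7 Mb
Total: 142667.1 Mb = 17833.4 MB.
= 16.61 GiB.

16.61 GiB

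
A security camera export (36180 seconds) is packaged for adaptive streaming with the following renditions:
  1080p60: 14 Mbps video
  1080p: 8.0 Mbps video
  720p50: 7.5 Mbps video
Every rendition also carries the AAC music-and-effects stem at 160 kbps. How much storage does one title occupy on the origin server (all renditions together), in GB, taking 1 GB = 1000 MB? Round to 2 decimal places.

135.58 GB

Audio: 160 kbps = 0.160 Mbps.
Sum of rendition bitrates: (14+0.160) + (8.0+0.160) + (7.5+0.160) = 29.980 Mbps.
× 36180 s = 1,084,676 Mb = 135,585 MB = 135.6 GB.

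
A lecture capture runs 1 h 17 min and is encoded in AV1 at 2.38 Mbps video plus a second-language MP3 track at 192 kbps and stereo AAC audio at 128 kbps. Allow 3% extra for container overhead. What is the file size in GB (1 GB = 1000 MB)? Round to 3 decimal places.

1 h 17 min = 77 min = 4620 s
Audio total: 192 + 128 = 320 kbps = 0.320 Mbps.
Total bitrate: 2.38 + 0.320 = 2.700 Mbps.
Stream data: 2.700 Mbps × 4620 s = 12474.0 Mb.
With 3% container overhead: ×1.03.
12,848 Mb ÷ 8 = 1,606 MB → 1.606 GB.

1.606 GB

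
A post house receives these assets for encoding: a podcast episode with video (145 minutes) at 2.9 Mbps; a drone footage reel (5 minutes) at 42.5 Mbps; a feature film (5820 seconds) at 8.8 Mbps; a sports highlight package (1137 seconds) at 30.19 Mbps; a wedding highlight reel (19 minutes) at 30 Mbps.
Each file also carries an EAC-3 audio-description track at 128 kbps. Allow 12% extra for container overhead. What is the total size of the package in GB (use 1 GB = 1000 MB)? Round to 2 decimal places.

Audio: 128 kbps = 0.128 Mbps.
podcast episode with video: 3.028 Mbps × 8700 s × 1.12 = 29504.8 Mb
drone footage reel: 42.628 Mbps × 300 s × 1.12 = 14323.0 Mb
feature film: 8.928 Mbps × 5820 s × 1.12 = 58196.3 Mb
sports highlight package: 30.318 Mbps × 1137 s × 1.12 = 38608.2 Mb
wedding highlight reel: 30.128 Mbps × 1140 s × 1.12 = 38467.4 Mb
Total: 179099.7 Mb = 22387.5 MB.
= 22.39 GB.

22.39 GB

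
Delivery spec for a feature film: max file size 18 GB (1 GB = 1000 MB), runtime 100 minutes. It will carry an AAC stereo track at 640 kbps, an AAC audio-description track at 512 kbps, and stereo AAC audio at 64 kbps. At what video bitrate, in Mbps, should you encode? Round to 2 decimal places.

Budget: 18 GB = 144000.0 Mb.
100 min = 6000 s
Total bitrate budget: 144000.0 Mb / 6000 s = 24.000 Mbps.
Audio total: 640 + 512 + 64 = 1216 kbps = 1.216 Mbps.
Video: 24.000 − 1.216 = 22.784 Mbps.

22.78 Mbps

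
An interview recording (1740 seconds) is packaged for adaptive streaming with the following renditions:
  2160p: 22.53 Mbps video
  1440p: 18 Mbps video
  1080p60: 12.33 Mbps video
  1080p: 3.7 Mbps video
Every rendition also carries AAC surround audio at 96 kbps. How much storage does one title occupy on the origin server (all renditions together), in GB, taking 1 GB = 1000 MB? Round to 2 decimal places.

12.39 GB

Audio: 96 kbps = 0.096 Mbps.
Sum of rendition bitrates: (22.53+0.096) + (18+0.096) + (12.33+0.096) + (3.7+0.096) = 56.944 Mbps.
× 1740 s = 99,083 Mb = 12,385 MB = 12.39 GB.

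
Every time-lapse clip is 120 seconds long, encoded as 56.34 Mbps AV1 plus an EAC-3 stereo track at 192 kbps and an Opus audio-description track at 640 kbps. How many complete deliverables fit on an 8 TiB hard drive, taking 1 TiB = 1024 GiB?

Audio total: 192 + 640 = 832 kbps = 0.832 Mbps.
Total bitrate: 57.172 Mbps.
Per item: 57.172 Mbps × 120 s = 6,861 Mb = 857.6 MB.
Capacity: 8 TiB = 70,368,744 Mb; 10256.88 items → 10256 complete.

10256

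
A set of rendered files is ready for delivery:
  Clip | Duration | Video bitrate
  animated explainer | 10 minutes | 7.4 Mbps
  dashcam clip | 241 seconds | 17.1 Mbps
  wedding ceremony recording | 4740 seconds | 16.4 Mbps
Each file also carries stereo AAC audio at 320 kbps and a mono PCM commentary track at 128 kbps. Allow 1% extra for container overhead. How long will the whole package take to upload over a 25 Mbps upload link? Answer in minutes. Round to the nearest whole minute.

60 minutes

Audio total: 320 + 128 = 448 kbps = 0.448 Mbps.
animated explainer: 7.848 Mbps × 600 s × 1.01 = 4755.9 Mb
dashcam clip: 17.548 Mbps × 241 s × 1.01 = 4271.4 Mb
wedding ceremony recording: 16.848 Mbps × 4740 s × 1.01 = 80658.1 Mb
Total: 89685.4 Mb = 11210.7 MB.
At 25 Mbps: 89685.4 / 25 = 3587 s ≈ 59.8 minutes.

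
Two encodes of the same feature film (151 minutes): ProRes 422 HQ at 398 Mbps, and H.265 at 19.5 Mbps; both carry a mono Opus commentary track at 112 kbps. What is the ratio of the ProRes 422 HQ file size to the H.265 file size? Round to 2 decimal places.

20.30

151 min = 9060 s
Audio: 112 kbps = 0.112 Mbps.
ProRes 422 HQ: 398.112 Mbps × 9060 s = 3606894.7 Mb = 450.862 GB.
H.265: 19.612 Mbps × 9060 s = 177684.7 Mb = 22.211 GB.
Ratio: 450.862 / 22.211 = 20.299.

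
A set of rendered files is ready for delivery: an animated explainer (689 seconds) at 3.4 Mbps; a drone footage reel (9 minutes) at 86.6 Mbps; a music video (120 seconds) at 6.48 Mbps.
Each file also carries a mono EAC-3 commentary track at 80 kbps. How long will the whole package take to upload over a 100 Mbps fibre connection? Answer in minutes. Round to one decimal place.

Audio: 80 kbps = 0.080 Mbps.
animated explainer: 3.480 Mbps × 689 s = 2397.7 Mb
drone footage reel: 86.680 Mbps × 540 s = 46807.2 Mb
music video: 6.560 Mbps × 120 s = 787.2 Mb
Total: 49992.1 Mb = 6249.0 MB.
At 100 Mbps: 49992.1 / 100 = 500 s ≈ 8.33 minutes.

8.3 minutes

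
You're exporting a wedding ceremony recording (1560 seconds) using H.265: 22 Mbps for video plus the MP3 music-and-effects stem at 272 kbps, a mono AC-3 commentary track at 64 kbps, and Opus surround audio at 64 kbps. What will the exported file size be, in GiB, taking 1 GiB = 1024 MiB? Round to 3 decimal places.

Audio total: 272 + 64 + 64 = 400 kbps = 0.400 Mbps.
Total bitrate: 22 + 0.400 = 22.400 Mbps.
Stream data: 22.400 Mbps × 1560 s = 34944.0 Mb.
34,944 Mb = 4,368,000,000 bytes ÷ 1,073,741,824 = 4.068 GiB.

4.068 GiB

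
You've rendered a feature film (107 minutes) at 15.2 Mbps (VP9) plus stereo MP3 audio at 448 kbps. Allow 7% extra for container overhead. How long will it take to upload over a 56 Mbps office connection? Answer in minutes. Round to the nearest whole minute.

107 min = 6420 s
Audio: 448 kbps = 0.448 Mbps.
Total bitrate: 15.648 Mbps.
File: 15.648 Mbps × 6420 s = 100460.2 Mb.
With 7% container overhead: ×1.07. → 107492.4 Mb.
At 56 Mbps: 107492.4 / 56 = 1919.5 s ≈ 32 minutes.

32 minutes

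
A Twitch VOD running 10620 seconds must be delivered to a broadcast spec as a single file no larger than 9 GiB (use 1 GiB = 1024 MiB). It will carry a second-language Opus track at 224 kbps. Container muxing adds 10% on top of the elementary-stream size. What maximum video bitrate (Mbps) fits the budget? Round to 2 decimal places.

6.39 Mbps

Budget: 9 GiB = 77309.4 Mb.
Stream payload after overhead: 77309.4 / 1.10 = 70281.3 Mb.
Total bitrate budget: 70281.3 Mb / 10620 s = 6.618 Mbps.
Audio: 224 kbps = 0.224 Mbps.
Video: 6.618 − 0.224 = 6.394 Mbps.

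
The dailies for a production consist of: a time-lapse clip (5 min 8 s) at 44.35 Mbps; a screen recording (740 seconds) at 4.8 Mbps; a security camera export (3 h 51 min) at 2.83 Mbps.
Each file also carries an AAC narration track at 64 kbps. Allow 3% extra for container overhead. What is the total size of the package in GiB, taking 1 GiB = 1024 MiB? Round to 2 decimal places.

Audio: 64 kbps = 0.064 Mbps.
time-lapse clip: 44.414 Mbps × 308 s × 1.03 = 14089.9 Mb
screen recording: 4.864 Mbps × 740 s × 1.03 = 3707.3 Mb
security camera export: 2.894 Mbps × 13860 s × 1.03 = 41314.2 Mb
Total: 59111.4 Mb = 7388.9 MB.
= 6.881 GiB.

6.88 GiB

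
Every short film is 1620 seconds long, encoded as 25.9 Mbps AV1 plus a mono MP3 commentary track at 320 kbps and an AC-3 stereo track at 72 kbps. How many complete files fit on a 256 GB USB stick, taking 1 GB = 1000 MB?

48

Audio total: 320 + 72 = 392 kbps = 0.392 Mbps.
Total bitrate: 26.292 Mbps.
Per item: 26.292 Mbps × 1620 s = 42,593 Mb = 5,324 MB.
Capacity: 256 GB = 2,048,000 Mb; 48.08 items → 48 complete.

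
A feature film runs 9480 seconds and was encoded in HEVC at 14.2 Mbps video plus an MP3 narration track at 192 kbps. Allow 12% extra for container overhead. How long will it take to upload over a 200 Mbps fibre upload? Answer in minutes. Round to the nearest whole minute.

Audio: 192 kbps = 0.192 Mbps.
Total bitrate: 14.392 Mbps.
File: 14.392 Mbps × 9480 s = 136436.2 Mb.
With 12% container overhead: ×1.12. → 152808.5 Mb.
At 200 Mbps: 152808.5 / 200 = 764.0 s ≈ 12.7 minutes.

13 minutes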